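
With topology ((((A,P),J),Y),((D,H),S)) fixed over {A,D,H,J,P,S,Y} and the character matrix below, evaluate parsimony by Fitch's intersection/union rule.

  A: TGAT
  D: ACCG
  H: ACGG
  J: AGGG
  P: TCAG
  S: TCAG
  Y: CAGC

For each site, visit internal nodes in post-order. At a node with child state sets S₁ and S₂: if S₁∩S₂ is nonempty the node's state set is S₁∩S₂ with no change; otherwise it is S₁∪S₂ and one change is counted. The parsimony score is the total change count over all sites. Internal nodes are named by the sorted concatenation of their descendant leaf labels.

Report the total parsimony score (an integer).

site 0, node AP: A={T} ∩ P={T} → {T} (+0)
site 0, node AJP: AP={T} ∪ J={A} → {A,T} (+1)
site 0, node AJPY: AJP={A,T} ∪ Y={C} → {A,C,T} (+1)
site 0, node DH: D={A} ∩ H={A} → {A} (+0)
site 0, node DHS: DH={A} ∪ S={T} → {A,T} (+1)
site 0, node ADHJPSY: AJPY={A,C,T} ∩ DHS={A,T} → {A,T} (+0)
site 1, node AP: A={G} ∪ P={C} → {C,G} (+1)
site 1, node AJP: AP={C,G} ∩ J={G} → {G} (+0)
site 1, node AJPY: AJP={G} ∪ Y={A} → {A,G} (+1)
site 1, node DH: D={C} ∩ H={C} → {C} (+0)
site 1, node DHS: DH={C} ∩ S={C} → {C} (+0)
site 1, node ADHJPSY: AJPY={A,G} ∪ DHS={C} → {A,C,G} (+1)
site 2, node AP: A={A} ∩ P={A} → {A} (+0)
site 2, node AJP: AP={A} ∪ J={G} → {A,G} (+1)
site 2, node AJPY: AJP={A,G} ∩ Y={G} → {G} (+0)
site 2, node DH: D={C} ∪ H={G} → {C,G} (+1)
site 2, node DHS: DH={C,G} ∪ S={A} → {A,C,G} (+1)
site 2, node ADHJPSY: AJPY={G} ∩ DHS={A,C,G} → {G} (+0)
site 3, node AP: A={T} ∪ P={G} → {G,T} (+1)
site 3, node AJP: AP={G,T} ∩ J={G} → {G} (+0)
site 3, node AJPY: AJP={G} ∪ Y={C} → {C,G} (+1)
site 3, node DH: D={G} ∩ H={G} → {G} (+0)
site 3, node DHS: DH={G} ∩ S={G} → {G} (+0)
site 3, node ADHJPSY: AJPY={C,G} ∩ DHS={G} → {G} (+0)
per-site changes: [3, 3, 3, 2]; total = 11

11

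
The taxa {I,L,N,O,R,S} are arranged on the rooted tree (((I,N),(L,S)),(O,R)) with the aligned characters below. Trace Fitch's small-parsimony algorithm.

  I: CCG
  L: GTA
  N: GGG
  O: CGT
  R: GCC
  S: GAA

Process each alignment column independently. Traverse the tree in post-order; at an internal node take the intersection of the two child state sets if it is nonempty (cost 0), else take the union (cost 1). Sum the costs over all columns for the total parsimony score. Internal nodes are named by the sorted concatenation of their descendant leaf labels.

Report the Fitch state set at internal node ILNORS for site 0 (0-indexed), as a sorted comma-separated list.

G

[col 0] IN: children I:{C}, N:{G} ∪→ {C,G}; cost 1
[col 0] LS: children L:{G}, S:{G} ∩→ {G}; cost 0
[col 0] ILNS: children IN:{C,G}, LS:{G} ∩→ {G}; cost 0
[col 0] OR: children O:{C}, R:{G} ∪→ {C,G}; cost 1
[col 0] ILNORS: children ILNS:{G}, OR:{C,G} ∩→ {G}; cost 0
[col 1] IN: children I:{C}, N:{G} ∪→ {C,G}; cost 1
[col 1] LS: children L:{T}, S:{A} ∪→ {A,T}; cost 1
[col 1] ILNS: children IN:{C,G}, LS:{A,T} ∪→ {A,C,G,T}; cost 1
[col 1] OR: children O:{G}, R:{C} ∪→ {C,G}; cost 1
[col 1] ILNORS: children ILNS:{A,C,G,T}, OR:{C,G} ∩→ {C,G}; cost 0
[col 2] IN: children I:{G}, N:{G} ∩→ {G}; cost 0
[col 2] LS: children L:{A}, S:{A} ∩→ {A}; cost 0
[col 2] ILNS: children IN:{G}, LS:{A} ∪→ {A,G}; cost 1
[col 2] OR: children O:{T}, R:{C} ∪→ {C,T}; cost 1
[col 2] ILNORS: children ILNS:{A,G}, OR:{C,T} ∪→ {A,C,G,T}; cost 1
per-site changes: [2, 4, 3]; total = 9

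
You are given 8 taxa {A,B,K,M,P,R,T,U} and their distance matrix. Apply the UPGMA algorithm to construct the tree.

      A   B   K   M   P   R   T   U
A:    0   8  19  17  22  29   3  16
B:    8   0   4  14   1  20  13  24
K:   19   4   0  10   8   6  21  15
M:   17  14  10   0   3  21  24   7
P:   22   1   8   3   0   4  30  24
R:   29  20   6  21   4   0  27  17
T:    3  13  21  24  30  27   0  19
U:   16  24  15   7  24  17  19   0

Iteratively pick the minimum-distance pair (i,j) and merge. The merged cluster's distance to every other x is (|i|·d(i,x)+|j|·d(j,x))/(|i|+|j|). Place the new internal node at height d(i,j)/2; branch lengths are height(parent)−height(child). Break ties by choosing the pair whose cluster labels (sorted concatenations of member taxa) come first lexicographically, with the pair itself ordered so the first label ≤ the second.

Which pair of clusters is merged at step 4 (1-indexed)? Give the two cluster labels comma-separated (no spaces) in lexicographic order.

M,U

iteration 1: select B,P (d=1); attach at lengths (1/2, 1/2); label the merged cluster BP
  updated: d(A,BP)=15, d(BP,K)=6, d(BP,M)=17/2, d(BP,R)=12, d(BP,T)=43/2, d(BP,U)=24
iteration 2: select A,T (d=3); attach at lengths (3/2, 3/2); label the merged cluster AT
  updated: d(AT,BP)=73/4, d(AT,K)=20, d(AT,M)=41/2, d(AT,R)=28, d(AT,U)=35/2
iteration 3: select BP,K (d=6); attach at lengths (5/2, 3); label the merged cluster BKP
  updated: d(AT,BKP)=113/6, d(BKP,M)=9, d(BKP,R)=10, d(BKP,U)=21
iteration 4: select M,U (d=7); attach at lengths (7/2, 7/2); label the merged cluster MU
  updated: d(AT,MU)=19, d(BKP,MU)=15, d(MU,R)=19
iteration 5: select BKP,R (d=10); attach at lengths (2, 5); label the merged cluster BKPR
  updated: d(AT,BKPR)=169/8, d(BKPR,MU)=16
iteration 6: select BKPR,MU (d=16); attach at lengths (3, 9/2); label the merged cluster BKMPRU
  updated: d(AT,BKMPRU)=245/12
iteration 7: select AT,BKMPRU (d=245/12); attach at lengths (209/24, 53/24); label the merged cluster ABKMPRTU
final tree: ((A:3/2,T:3/2):209/24,((((B:1/2,P:1/2):5/2,K:3):2,R:5):3,(M:7/2,U:7/2):9/2):53/24)
total length: 503/12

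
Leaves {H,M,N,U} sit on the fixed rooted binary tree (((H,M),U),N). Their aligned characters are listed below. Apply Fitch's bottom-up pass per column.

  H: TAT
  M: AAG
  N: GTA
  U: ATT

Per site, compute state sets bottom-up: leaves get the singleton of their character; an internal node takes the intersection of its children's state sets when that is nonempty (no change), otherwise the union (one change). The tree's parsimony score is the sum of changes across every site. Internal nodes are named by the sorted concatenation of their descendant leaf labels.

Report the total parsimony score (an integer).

site 0, node HM: H={T} ∪ M={A} → {A,T} (+1)
site 0, node HMU: HM={A,T} ∩ U={A} → {A} (+0)
site 0, node HMNU: HMU={A} ∪ N={G} → {A,G} (+1)
site 1, node HM: H={A} ∩ M={A} → {A} (+0)
site 1, node HMU: HM={A} ∪ U={T} → {A,T} (+1)
site 1, node HMNU: HMU={A,T} ∩ N={T} → {T} (+0)
site 2, node HM: H={T} ∪ M={G} → {G,T} (+1)
site 2, node HMU: HM={G,T} ∩ U={T} → {T} (+0)
site 2, node HMNU: HMU={T} ∪ N={A} → {A,T} (+1)
per-site changes: [2, 1, 2]; total = 5

5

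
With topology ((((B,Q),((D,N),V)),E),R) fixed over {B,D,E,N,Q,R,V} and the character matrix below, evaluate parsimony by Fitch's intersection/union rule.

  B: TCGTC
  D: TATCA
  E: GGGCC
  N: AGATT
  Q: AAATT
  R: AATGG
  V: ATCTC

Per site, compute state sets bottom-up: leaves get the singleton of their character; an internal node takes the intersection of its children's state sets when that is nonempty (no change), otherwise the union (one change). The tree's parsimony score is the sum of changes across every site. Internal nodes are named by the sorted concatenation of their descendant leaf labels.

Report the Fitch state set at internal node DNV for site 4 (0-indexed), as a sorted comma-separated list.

A,C,T

site 0, node BQ: B={T} ∪ Q={A} → {A,T} (+1)
site 0, node DN: D={T} ∪ N={A} → {A,T} (+1)
site 0, node DNV: DN={A,T} ∩ V={A} → {A} (+0)
site 0, node BDNQV: BQ={A,T} ∩ DNV={A} → {A} (+0)
site 0, node BDENQV: BDNQV={A} ∪ E={G} → {A,G} (+1)
site 0, node BDENQRV: BDENQV={A,G} ∩ R={A} → {A} (+0)
site 1, node BQ: B={C} ∪ Q={A} → {A,C} (+1)
site 1, node DN: D={A} ∪ N={G} → {A,G} (+1)
site 1, node DNV: DN={A,G} ∪ V={T} → {A,G,T} (+1)
site 1, node BDNQV: BQ={A,C} ∩ DNV={A,G,T} → {A} (+0)
site 1, node BDENQV: BDNQV={A} ∪ E={G} → {A,G} (+1)
site 1, node BDENQRV: BDENQV={A,G} ∩ R={A} → {A} (+0)
site 2, node BQ: B={G} ∪ Q={A} → {A,G} (+1)
site 2, node DN: D={T} ∪ N={A} → {A,T} (+1)
site 2, node DNV: DN={A,T} ∪ V={C} → {A,C,T} (+1)
site 2, node BDNQV: BQ={A,G} ∩ DNV={A,C,T} → {A} (+0)
site 2, node BDENQV: BDNQV={A} ∪ E={G} → {A,G} (+1)
site 2, node BDENQRV: BDENQV={A,G} ∪ R={T} → {A,G,T} (+1)
site 3, node BQ: B={T} ∩ Q={T} → {T} (+0)
site 3, node DN: D={C} ∪ N={T} → {C,T} (+1)
site 3, node DNV: DN={C,T} ∩ V={T} → {T} (+0)
site 3, node BDNQV: BQ={T} ∩ DNV={T} → {T} (+0)
site 3, node BDENQV: BDNQV={T} ∪ E={C} → {C,T} (+1)
site 3, node BDENQRV: BDENQV={C,T} ∪ R={G} → {C,G,T} (+1)
site 4, node BQ: B={C} ∪ Q={T} → {C,T} (+1)
site 4, node DN: D={A} ∪ N={T} → {A,T} (+1)
site 4, node DNV: DN={A,T} ∪ V={C} → {A,C,T} (+1)
site 4, node BDNQV: BQ={C,T} ∩ DNV={A,C,T} → {C,T} (+0)
site 4, node BDENQV: BDNQV={C,T} ∩ E={C} → {C} (+0)
site 4, node BDENQRV: BDENQV={C} ∪ R={G} → {C,G} (+1)
per-site changes: [3, 4, 5, 3, 4]; total = 19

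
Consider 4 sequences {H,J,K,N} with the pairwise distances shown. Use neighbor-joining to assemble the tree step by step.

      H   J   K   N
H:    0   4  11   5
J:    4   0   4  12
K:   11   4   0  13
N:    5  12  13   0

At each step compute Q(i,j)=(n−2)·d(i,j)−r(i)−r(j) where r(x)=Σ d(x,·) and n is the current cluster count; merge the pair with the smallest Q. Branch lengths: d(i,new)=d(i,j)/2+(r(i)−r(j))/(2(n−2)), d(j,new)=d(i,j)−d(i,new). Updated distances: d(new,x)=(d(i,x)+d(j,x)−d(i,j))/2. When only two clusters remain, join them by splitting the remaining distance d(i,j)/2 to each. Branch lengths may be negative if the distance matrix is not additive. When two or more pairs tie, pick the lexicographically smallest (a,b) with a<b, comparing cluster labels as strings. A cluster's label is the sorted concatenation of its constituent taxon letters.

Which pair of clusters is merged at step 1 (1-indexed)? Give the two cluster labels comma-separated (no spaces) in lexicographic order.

step 1: merge (H,N) at d=5, Q=-40; branch lengths H→0, N→5; new cluster HN
  updated: d(HN,J)=11/2, d(HN,K)=19/2
step 2: merge (HN,J) at d=11/2, Q=-19; branch lengths HN→11/2, J→0; new cluster HJN
  updated: d(HJN,K)=4
step 3: merge (HJN,K) at d=4; branch lengths HJN→2, K→2; new cluster HJKN
final tree: (((H:0,N:5):11/2,J:0):2,K:2)
total length: 29/2

H,N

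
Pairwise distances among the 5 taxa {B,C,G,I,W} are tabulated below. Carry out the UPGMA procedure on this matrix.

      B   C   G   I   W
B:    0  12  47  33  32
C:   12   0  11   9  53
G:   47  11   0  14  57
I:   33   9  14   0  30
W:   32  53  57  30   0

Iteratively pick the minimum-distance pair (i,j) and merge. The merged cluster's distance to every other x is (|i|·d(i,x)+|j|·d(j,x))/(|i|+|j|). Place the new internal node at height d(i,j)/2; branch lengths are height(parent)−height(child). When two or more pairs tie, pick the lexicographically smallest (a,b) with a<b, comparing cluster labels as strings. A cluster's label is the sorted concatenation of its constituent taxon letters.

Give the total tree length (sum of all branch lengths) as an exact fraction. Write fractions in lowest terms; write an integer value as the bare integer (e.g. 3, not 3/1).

829/12

1. join C+I (d=9) ⇒ CI; edges |C|=9/2, |I|=9/2
  updated: d(B,CI)=45/2, d(CI,G)=25/2, d(CI,W)=83/2
2. join CI+G (d=25/2) ⇒ CGI; edges |CI|=7/4, |G|=25/4
  updated: d(B,CGI)=92/3, d(CGI,W)=140/3
3. join B+CGI (d=92/3) ⇒ BCGI; edges |B|=46/3, |CGI|=109/12
  updated: d(BCGI,W)=43
4. join BCGI+W (d=43) ⇒ BCGIW; edges |BCGI|=37/6, |W|=43/2
final tree: ((B:46/3,((C:9/2,I:9/2):7/4,G:25/4):109/12):37/6,W:43/2)
total length: 829/12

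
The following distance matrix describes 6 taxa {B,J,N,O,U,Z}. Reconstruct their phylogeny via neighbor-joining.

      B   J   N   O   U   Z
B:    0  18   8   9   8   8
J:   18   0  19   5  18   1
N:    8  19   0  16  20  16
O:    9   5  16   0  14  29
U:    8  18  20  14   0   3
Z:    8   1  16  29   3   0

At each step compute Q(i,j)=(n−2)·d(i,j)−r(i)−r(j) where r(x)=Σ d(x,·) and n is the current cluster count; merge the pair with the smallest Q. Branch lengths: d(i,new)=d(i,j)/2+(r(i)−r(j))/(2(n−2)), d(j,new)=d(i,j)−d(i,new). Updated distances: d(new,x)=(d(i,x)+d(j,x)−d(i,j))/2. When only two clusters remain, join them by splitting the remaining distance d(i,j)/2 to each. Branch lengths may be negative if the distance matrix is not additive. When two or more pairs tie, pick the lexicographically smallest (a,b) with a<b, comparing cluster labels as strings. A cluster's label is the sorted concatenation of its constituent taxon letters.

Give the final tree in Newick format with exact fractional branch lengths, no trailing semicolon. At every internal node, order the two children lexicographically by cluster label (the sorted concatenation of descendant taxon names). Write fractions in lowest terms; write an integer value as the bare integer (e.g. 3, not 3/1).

(((B:1/2,N:15/2):5/2,(J:1,O:4):13/2):5/2,(U:7/3,Z:2/3):5/2)

iteration 1: select J,O (d=5, Q=-114); attach at lengths (1, 4); label the merged cluster JO
  updated: d(B,JO)=11, d(JO,N)=15, d(JO,U)=27/2, d(JO,Z)=25/2
iteration 2: select U,Z (d=3, Q=-75); attach at lengths (7/3, 2/3); label the merged cluster UZ
  updated: d(B,UZ)=13/2, d(JO,UZ)=23/2, d(N,UZ)=33/2
iteration 3: select B,N (d=8, Q=-49); attach at lengths (1/2, 15/2); label the merged cluster BN
  updated: d(BN,JO)=9, d(BN,UZ)=15/2
iteration 4: select BN,JO (d=9, Q=-28); attach at lengths (5/2, 13/2); label the merged cluster BJNO
  updated: d(BJNO,UZ)=5
iteration 5: select BJNO,UZ (d=5); attach at lengths (5/2, 5/2); label the merged cluster BJNOUZ
final tree: (((B:1/2,N:15/2):5/2,(J:1,O:4):13/2):5/2,(U:7/3,Z:2/3):5/2)
total length: 30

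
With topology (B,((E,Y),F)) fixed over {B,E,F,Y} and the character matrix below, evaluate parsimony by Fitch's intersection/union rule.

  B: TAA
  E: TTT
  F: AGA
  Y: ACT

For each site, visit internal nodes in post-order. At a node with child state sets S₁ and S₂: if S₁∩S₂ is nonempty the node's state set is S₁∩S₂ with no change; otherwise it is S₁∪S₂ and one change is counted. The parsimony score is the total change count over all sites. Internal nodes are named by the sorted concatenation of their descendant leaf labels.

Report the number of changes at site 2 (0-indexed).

1

site 0, node EY: E={T} ∪ Y={A} → {A,T} (+1)
site 0, node EFY: EY={A,T} ∩ F={A} → {A} (+0)
site 0, node BEFY: B={T} ∪ EFY={A} → {A,T} (+1)
site 1, node EY: E={T} ∪ Y={C} → {C,T} (+1)
site 1, node EFY: EY={C,T} ∪ F={G} → {C,G,T} (+1)
site 1, node BEFY: B={A} ∪ EFY={C,G,T} → {A,C,G,T} (+1)
site 2, node EY: E={T} ∩ Y={T} → {T} (+0)
site 2, node EFY: EY={T} ∪ F={A} → {A,T} (+1)
site 2, node BEFY: B={A} ∩ EFY={A,T} → {A} (+0)
per-site changes: [2, 3, 1]; total = 6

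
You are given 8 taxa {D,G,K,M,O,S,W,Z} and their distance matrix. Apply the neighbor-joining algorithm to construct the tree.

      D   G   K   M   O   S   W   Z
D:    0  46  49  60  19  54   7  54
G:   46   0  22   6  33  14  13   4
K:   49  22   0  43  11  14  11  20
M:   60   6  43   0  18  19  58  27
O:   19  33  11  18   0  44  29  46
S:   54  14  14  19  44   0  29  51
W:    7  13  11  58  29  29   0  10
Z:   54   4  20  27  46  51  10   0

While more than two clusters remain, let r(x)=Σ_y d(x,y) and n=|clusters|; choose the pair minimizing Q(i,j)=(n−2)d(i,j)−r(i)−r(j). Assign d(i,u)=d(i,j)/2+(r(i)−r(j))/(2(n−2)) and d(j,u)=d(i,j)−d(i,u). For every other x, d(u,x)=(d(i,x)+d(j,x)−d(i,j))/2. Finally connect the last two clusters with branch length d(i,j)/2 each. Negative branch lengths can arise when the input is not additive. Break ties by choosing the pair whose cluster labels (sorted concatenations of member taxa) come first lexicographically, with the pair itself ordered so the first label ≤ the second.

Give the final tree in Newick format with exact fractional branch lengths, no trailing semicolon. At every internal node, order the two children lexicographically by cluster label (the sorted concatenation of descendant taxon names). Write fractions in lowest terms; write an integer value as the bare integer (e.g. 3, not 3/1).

iteration 1: select D,W (d=7, Q=-404); attach at lengths (29/2, -15/2); label the merged cluster DW
  updated: d(DW,G)=26, d(DW,K)=53/2, d(DW,M)=111/2, d(DW,O)=41/2, d(DW,S)=38, d(DW,Z)=57/2
iteration 2: select DW,O (d=41/2, Q=-265); attach at lengths (25/2, 8); label the merged cluster DOW
  updated: d(DOW,G)=77/4, d(DOW,K)=17/2, d(DOW,M)=53/2, d(DOW,S)=123/4, d(DOW,Z)=27
iteration 3: select DOW,K (d=17/2, Q=-371/2); attach at lengths (77/16, 59/16); label the merged cluster DKOW
  updated: d(DKOW,G)=131/8, d(DKOW,M)=61/2, d(DKOW,S)=145/8, d(DKOW,Z)=77/4
iteration 4: select DKOW,S (d=145/8, Q=-132); attach at lengths (73/12, 289/24); label the merged cluster DKOSW
  updated: d(DKOSW,G)=49/8, d(DKOSW,M)=251/16, d(DKOSW,Z)=417/16
iteration 5: select DKOSW,M (d=251/16, Q=-1043/16); attach at lengths (489/64, 515/64); label the merged cluster DKMOSW
  updated: d(DKMOSW,G)=-57/32, d(DKMOSW,Z)=299/16
iteration 6: select DKMOSW,G (d=-57/32, Q=-669/32); attach at lengths (413/64, -527/64); label the merged cluster DGKMOSW
  updated: d(DGKMOSW,Z)=783/64
iteration 7: select DGKMOSW,Z (d=783/64); attach at lengths (783/128, 783/128); label the merged cluster DGKMOSWZ
final tree: (((((((D:29/2,W:-15/2):25/2,O:8):77/16,K:59/16):73/12,S:289/24):489/64,M:515/64):413/64,G:-527/64):783/128,Z:783/128)
total length: 5137/64

(((((((D:29/2,W:-15/2):25/2,O:8):77/16,K:59/16):73/12,S:289/24):489/64,M:515/64):413/64,G:-527/64):783/128,Z:783/128)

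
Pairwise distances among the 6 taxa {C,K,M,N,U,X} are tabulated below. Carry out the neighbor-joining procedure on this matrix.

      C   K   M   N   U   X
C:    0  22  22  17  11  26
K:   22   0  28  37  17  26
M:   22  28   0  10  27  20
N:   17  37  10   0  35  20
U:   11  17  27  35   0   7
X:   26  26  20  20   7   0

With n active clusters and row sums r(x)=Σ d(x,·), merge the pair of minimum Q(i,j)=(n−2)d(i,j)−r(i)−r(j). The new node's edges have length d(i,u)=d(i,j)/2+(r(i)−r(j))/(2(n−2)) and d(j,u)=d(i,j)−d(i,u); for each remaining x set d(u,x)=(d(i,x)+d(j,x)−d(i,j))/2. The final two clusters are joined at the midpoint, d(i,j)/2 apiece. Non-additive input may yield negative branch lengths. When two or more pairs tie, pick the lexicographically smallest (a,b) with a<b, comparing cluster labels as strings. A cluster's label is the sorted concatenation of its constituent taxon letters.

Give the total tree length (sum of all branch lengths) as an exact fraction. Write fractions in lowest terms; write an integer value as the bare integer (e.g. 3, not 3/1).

step 1: merge (M,N) at d=10, Q=-186; branch lengths M→7/2, N→13/2; new cluster MN
  updated: d(C,MN)=29/2, d(K,MN)=55/2, d(MN,U)=26, d(MN,X)=15
step 2: merge (U,X) at d=7, Q=-114; branch lengths U→4/3, X→17/3; new cluster UX
  updated: d(C,UX)=15, d(K,UX)=18, d(MN,UX)=17
step 3: merge (C,MN) at d=29/2, Q=-163/2; branch lengths C→43/8, MN→73/8; new cluster CMN
  updated: d(CMN,K)=35/2, d(CMN,UX)=35/4
step 4: merge (CMN,K) at d=35/2, Q=-177/4; branch lengths CMN→33/8, K→107/8; new cluster CKMN
  updated: d(CKMN,UX)=37/8
step 5: merge (CKMN,UX) at d=37/8; branch lengths CKMN→37/16, UX→37/16; new cluster CKMNUX
final tree: (((C:43/8,(M:7/2,N:13/2):73/8):33/8,K:107/8):37/16,(U:4/3,X:17/3):37/16)
total length: 429/8

429/8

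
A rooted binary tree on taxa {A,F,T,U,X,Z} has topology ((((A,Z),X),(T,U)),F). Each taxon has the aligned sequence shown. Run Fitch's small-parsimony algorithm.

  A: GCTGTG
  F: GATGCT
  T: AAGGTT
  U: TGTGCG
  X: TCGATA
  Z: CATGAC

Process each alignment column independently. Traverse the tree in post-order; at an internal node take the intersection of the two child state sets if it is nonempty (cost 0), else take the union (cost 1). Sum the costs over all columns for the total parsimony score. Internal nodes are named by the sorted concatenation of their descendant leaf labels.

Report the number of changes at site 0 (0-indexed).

4

AZ@0: {G} ∪ {C} = {C,G} (union, +1)
AXZ@0: {C,G} ∪ {T} = {C,G,T} (union, +1)
TU@0: {A} ∪ {T} = {A,T} (union, +1)
ATUXZ@0: {C,G,T} ∩ {A,T} = {T} (intersection, +0)
AFTUXZ@0: {T} ∪ {G} = {G,T} (union, +1)
AZ@1: {C} ∪ {A} = {A,C} (union, +1)
AXZ@1: {A,C} ∩ {C} = {C} (intersection, +0)
TU@1: {A} ∪ {G} = {A,G} (union, +1)
ATUXZ@1: {C} ∪ {A,G} = {A,C,G} (union, +1)
AFTUXZ@1: {A,C,G} ∩ {A} = {A} (intersection, +0)
AZ@2: {T} ∩ {T} = {T} (intersection, +0)
AXZ@2: {T} ∪ {G} = {G,T} (union, +1)
TU@2: {G} ∪ {T} = {G,T} (union, +1)
ATUXZ@2: {G,T} ∩ {G,T} = {G,T} (intersection, +0)
AFTUXZ@2: {G,T} ∩ {T} = {T} (intersection, +0)
AZ@3: {G} ∩ {G} = {G} (intersection, +0)
AXZ@3: {G} ∪ {A} = {A,G} (union, +1)
TU@3: {G} ∩ {G} = {G} (intersection, +0)
ATUXZ@3: {A,G} ∩ {G} = {G} (intersection, +0)
AFTUXZ@3: {G} ∩ {G} = {G} (intersection, +0)
AZ@4: {T} ∪ {A} = {A,T} (union, +1)
AXZ@4: {A,T} ∩ {T} = {T} (intersection, +0)
TU@4: {T} ∪ {C} = {C,T} (union, +1)
ATUXZ@4: {T} ∩ {C,T} = {T} (intersection, +0)
AFTUXZ@4: {T} ∪ {C} = {C,T} (union, +1)
AZ@5: {G} ∪ {C} = {C,G} (union, +1)
AXZ@5: {C,G} ∪ {A} = {A,C,G} (union, +1)
TU@5: {T} ∪ {G} = {G,T} (union, +1)
ATUXZ@5: {A,C,G} ∩ {G,T} = {G} (intersection, +0)
AFTUXZ@5: {G} ∪ {T} = {G,T} (union, +1)
per-site changes: [4, 3, 2, 1, 3, 4]; total = 17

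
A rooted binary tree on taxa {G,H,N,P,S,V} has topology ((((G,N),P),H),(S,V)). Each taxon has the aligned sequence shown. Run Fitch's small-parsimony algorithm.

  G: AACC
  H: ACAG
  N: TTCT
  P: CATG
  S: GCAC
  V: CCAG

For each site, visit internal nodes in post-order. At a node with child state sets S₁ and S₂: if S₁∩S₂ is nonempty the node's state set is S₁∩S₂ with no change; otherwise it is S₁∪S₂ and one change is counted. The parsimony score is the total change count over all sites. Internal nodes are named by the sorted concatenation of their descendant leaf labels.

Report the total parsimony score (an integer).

[col 0] GN: children G:{A}, N:{T} ∪→ {A,T}; cost 1
[col 0] GNP: children GN:{A,T}, P:{C} ∪→ {A,C,T}; cost 1
[col 0] GHNP: children GNP:{A,C,T}, H:{A} ∩→ {A}; cost 0
[col 0] SV: children S:{G}, V:{C} ∪→ {C,G}; cost 1
[col 0] GHNPSV: children GHNP:{A}, SV:{C,G} ∪→ {A,C,G}; cost 1
[col 1] GN: children G:{A}, N:{T} ∪→ {A,T}; cost 1
[col 1] GNP: children GN:{A,T}, P:{A} ∩→ {A}; cost 0
[col 1] GHNP: children GNP:{A}, H:{C} ∪→ {A,C}; cost 1
[col 1] SV: children S:{C}, V:{C} ∩→ {C}; cost 0
[col 1] GHNPSV: children GHNP:{A,C}, SV:{C} ∩→ {C}; cost 0
[col 2] GN: children G:{C}, N:{C} ∩→ {C}; cost 0
[col 2] GNP: children GN:{C}, P:{T} ∪→ {C,T}; cost 1
[col 2] GHNP: children GNP:{C,T}, H:{A} ∪→ {A,C,T}; cost 1
[col 2] SV: children S:{A}, V:{A} ∩→ {A}; cost 0
[col 2] GHNPSV: children GHNP:{A,C,T}, SV:{A} ∩→ {A}; cost 0
[col 3] GN: children G:{C}, N:{T} ∪→ {C,T}; cost 1
[col 3] GNP: children GN:{C,T}, P:{G} ∪→ {C,G,T}; cost 1
[col 3] GHNP: children GNP:{C,G,T}, H:{G} ∩→ {G}; cost 0
[col 3] SV: children S:{C}, V:{G} ∪→ {C,G}; cost 1
[col 3] GHNPSV: children GHNP:{G}, SV:{C,G} ∩→ {G}; cost 0
per-site changes: [4, 2, 2, 3]; total = 11

11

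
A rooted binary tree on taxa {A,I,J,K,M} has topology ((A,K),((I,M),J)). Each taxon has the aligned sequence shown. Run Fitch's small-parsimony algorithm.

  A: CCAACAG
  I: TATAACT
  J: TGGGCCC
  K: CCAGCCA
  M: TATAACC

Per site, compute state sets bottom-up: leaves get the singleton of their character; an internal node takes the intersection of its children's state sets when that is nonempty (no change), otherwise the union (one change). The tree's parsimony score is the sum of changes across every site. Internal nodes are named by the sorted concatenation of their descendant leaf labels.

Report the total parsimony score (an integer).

[col 0] AK: children A:{C}, K:{C} ∩→ {C}; cost 0
[col 0] IM: children I:{T}, M:{T} ∩→ {T}; cost 0
[col 0] IJM: children IM:{T}, J:{T} ∩→ {T}; cost 0
[col 0] AIJKM: children AK:{C}, IJM:{T} ∪→ {C,T}; cost 1
[col 1] AK: children A:{C}, K:{C} ∩→ {C}; cost 0
[col 1] IM: children I:{A}, M:{A} ∩→ {A}; cost 0
[col 1] IJM: children IM:{A}, J:{G} ∪→ {A,G}; cost 1
[col 1] AIJKM: children AK:{C}, IJM:{A,G} ∪→ {A,C,G}; cost 1
[col 2] AK: children A:{A}, K:{A} ∩→ {A}; cost 0
[col 2] IM: children I:{T}, M:{T} ∩→ {T}; cost 0
[col 2] IJM: children IM:{T}, J:{G} ∪→ {G,T}; cost 1
[col 2] AIJKM: children AK:{A}, IJM:{G,T} ∪→ {A,G,T}; cost 1
[col 3] AK: children A:{A}, K:{G} ∪→ {A,G}; cost 1
[col 3] IM: children I:{A}, M:{A} ∩→ {A}; cost 0
[col 3] IJM: children IM:{A}, J:{G} ∪→ {A,G}; cost 1
[col 3] AIJKM: children AK:{A,G}, IJM:{A,G} ∩→ {A,G}; cost 0
[col 4] AK: children A:{C}, K:{C} ∩→ {C}; cost 0
[col 4] IM: children I:{A}, M:{A} ∩→ {A}; cost 0
[col 4] IJM: children IM:{A}, J:{C} ∪→ {A,C}; cost 1
[col 4] AIJKM: children AK:{C}, IJM:{A,C} ∩→ {C}; cost 0
[col 5] AK: children A:{A}, K:{C} ∪→ {A,C}; cost 1
[col 5] IM: children I:{C}, M:{C} ∩→ {C}; cost 0
[col 5] IJM: children IM:{C}, J:{C} ∩→ {C}; cost 0
[col 5] AIJKM: children AK:{A,C}, IJM:{C} ∩→ {C}; cost 0
[col 6] AK: children A:{G}, K:{A} ∪→ {A,G}; cost 1
[col 6] IM: children I:{T}, M:{C} ∪→ {C,T}; cost 1
[col 6] IJM: children IM:{C,T}, J:{C} ∩→ {C}; cost 0
[col 6] AIJKM: children AK:{A,G}, IJM:{C} ∪→ {A,C,G}; cost 1
per-site changes: [1, 2, 2, 2, 1, 1, 3]; total = 12

12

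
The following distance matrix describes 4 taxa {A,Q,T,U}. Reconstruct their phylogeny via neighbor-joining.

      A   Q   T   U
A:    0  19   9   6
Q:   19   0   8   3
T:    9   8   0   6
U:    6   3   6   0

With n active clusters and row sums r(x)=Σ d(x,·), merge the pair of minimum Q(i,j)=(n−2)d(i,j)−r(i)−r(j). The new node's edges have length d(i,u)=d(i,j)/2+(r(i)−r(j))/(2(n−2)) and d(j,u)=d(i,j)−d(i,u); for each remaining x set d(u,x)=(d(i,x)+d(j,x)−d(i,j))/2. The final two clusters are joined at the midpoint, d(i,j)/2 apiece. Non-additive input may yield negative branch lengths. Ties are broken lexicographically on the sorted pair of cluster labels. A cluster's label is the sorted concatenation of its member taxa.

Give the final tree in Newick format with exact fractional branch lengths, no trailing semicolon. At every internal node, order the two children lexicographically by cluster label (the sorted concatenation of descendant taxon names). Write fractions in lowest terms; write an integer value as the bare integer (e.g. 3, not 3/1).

(((A:29/4,T:7/4):15/4,Q:21/4):-9/8,U:-9/8)

step 1: merge (A,T) at d=9, Q=-39; branch lengths A→29/4, T→7/4; new cluster AT
  updated: d(AT,Q)=9, d(AT,U)=3/2
step 2: merge (AT,Q) at d=9, Q=-27/2; branch lengths AT→15/4, Q→21/4; new cluster AQT
  updated: d(AQT,U)=-9/4
step 3: merge (AQT,U) at d=-9/4; branch lengths AQT→-9/8, U→-9/8; new cluster AQTU
final tree: (((A:29/4,T:7/4):15/4,Q:21/4):-9/8,U:-9/8)
total length: 63/4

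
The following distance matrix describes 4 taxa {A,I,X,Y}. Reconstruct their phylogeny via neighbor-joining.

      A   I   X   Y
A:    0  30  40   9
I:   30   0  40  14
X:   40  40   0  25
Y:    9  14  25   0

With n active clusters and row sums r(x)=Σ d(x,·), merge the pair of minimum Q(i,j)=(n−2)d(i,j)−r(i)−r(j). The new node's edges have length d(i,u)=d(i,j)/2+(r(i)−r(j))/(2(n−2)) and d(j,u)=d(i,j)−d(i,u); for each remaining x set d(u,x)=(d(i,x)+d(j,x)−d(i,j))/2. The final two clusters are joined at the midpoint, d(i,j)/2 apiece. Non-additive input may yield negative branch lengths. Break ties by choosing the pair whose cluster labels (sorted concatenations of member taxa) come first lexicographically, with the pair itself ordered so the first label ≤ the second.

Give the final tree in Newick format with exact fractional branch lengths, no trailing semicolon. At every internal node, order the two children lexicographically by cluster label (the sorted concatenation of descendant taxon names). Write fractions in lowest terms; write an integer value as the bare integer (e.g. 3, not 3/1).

(((A:49/4,Y:-13/4):11/4,I:59/4):101/8,X:101/8)

iteration 1: select A,Y (d=9, Q=-109); attach at lengths (49/4, -13/4); label the merged cluster AY
  updated: d(AY,I)=35/2, d(AY,X)=28
iteration 2: select AY,I (d=35/2, Q=-171/2); attach at lengths (11/4, 59/4); label the merged cluster AIY
  updated: d(AIY,X)=101/4
iteration 3: select AIY,X (d=101/4); attach at lengths (101/8, 101/8); label the merged cluster AIXY
final tree: (((A:49/4,Y:-13/4):11/4,I:59/4):101/8,X:101/8)
total length: 207/4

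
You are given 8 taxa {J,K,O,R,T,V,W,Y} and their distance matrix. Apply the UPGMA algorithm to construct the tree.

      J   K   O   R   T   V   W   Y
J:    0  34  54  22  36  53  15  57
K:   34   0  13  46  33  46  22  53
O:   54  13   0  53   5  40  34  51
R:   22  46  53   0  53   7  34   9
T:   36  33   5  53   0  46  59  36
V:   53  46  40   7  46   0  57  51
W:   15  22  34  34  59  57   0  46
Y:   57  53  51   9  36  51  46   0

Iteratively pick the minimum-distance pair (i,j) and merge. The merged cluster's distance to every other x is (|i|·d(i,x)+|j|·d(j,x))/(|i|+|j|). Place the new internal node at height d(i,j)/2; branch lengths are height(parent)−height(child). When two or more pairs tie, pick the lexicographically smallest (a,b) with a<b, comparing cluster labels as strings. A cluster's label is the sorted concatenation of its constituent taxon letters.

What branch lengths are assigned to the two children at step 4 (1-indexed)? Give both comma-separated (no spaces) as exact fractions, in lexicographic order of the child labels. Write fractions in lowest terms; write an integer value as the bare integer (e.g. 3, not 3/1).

23/2,9

1. join O+T (d=5) ⇒ OT; edges |O|=5/2, |T|=5/2
  updated: d(J,OT)=45, d(K,OT)=23, d(OT,R)=53, d(OT,V)=43, d(OT,W)=93/2, d(OT,Y)=87/2
2. join R+V (d=7) ⇒ RV; edges |R|=7/2, |V|=7/2
  updated: d(J,RV)=75/2, d(K,RV)=46, d(OT,RV)=48, d(RV,W)=91/2, d(RV,Y)=30
3. join J+W (d=15) ⇒ JW; edges |J|=15/2, |W|=15/2
  updated: d(JW,K)=28, d(JW,OT)=183/4, d(JW,RV)=83/2, d(JW,Y)=103/2
4. join K+OT (d=23) ⇒ KOT; edges |K|=23/2, |OT|=9
  updated: d(JW,KOT)=239/6, d(KOT,RV)=142/3, d(KOT,Y)=140/3
5. join RV+Y (d=30) ⇒ RVY; edges |RV|=23/2, |Y|=15
  updated: d(JW,RVY)=269/6, d(KOT,RVY)=424/9
6. join JW+KOT (d=239/6) ⇒ JKOTW; edges |JW|=149/12, |KOT|=101/12
  updated: d(JKOTW,RVY)=231/5
7. join JKOTW+RVY (d=231/5) ⇒ JKORTVWY; edges |JKOTW|=191/60, |RVY|=81/10
final tree: (((J:15/2,W:15/2):149/12,(K:23/2,(O:5/2,T:5/2):9):101/12):191/60,((R:7/2,V:7/2):23/2,Y:15):81/10)
total length: 6367/60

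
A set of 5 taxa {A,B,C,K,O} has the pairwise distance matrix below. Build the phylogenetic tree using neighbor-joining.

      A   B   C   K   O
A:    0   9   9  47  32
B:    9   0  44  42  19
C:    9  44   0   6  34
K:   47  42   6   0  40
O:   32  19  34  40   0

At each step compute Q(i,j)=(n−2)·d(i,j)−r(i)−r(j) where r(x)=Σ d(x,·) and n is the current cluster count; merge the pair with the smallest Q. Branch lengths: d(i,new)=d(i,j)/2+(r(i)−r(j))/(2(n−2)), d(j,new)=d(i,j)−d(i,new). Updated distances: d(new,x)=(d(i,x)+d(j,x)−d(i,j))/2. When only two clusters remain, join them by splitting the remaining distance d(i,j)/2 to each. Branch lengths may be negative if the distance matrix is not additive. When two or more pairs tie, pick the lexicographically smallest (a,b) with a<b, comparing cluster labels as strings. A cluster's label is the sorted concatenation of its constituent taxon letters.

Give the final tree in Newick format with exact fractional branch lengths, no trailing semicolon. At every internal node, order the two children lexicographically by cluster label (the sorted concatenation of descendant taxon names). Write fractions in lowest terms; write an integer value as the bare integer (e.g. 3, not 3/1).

(((A:4,B:5):15/2,(C:-4,K:10):41/2):27/4,O:27/4)

1. join C+K (d=6, Q=-210) ⇒ CK; edges |C|=-4, |K|=10
  updated: d(A,CK)=25, d(B,CK)=40, d(CK,O)=34
2. join A+B (d=9, Q=-116) ⇒ AB; edges |A|=4, |B|=5
  updated: d(AB,CK)=28, d(AB,O)=21
3. join AB+CK (d=28, Q=-83) ⇒ ABCK; edges |AB|=15/2, |CK|=41/2
  updated: d(ABCK,O)=27/2
4. join ABCK+O (d=27/2) ⇒ ABCKO; edges |ABCK|=27/4, |O|=27/4
final tree: (((A:4,B:5):15/2,(C:-4,K:10):41/2):27/4,O:27/4)
total length: 113/2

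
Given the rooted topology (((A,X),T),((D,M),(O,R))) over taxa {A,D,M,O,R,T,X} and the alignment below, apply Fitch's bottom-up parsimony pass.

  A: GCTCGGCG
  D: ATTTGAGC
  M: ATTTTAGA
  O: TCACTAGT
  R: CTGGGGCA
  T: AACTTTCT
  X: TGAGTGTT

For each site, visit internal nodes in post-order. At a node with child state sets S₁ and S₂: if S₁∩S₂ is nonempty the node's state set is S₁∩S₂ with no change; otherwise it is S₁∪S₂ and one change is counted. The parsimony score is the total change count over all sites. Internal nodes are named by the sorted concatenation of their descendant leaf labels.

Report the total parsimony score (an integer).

[col 0] AX: children A:{G}, X:{T} ∪→ {G,T}; cost 1
[col 0] ATX: children AX:{G,T}, T:{A} ∪→ {A,G,T}; cost 1
[col 0] DM: children D:{A}, M:{A} ∩→ {A}; cost 0
[col 0] OR: children O:{T}, R:{C} ∪→ {C,T}; cost 1
[col 0] DMOR: children DM:{A}, OR:{C,T} ∪→ {A,C,T}; cost 1
[col 0] ADMORTX: children ATX:{A,G,T}, DMOR:{A,C,T} ∩→ {A,T}; cost 0
[col 1] AX: children A:{C}, X:{G} ∪→ {C,G}; cost 1
[col 1] ATX: children AX:{C,G}, T:{A} ∪→ {A,C,G}; cost 1
[col 1] DM: children D:{T}, M:{T} ∩→ {T}; cost 0
[col 1] OR: children O:{C}, R:{T} ∪→ {C,T}; cost 1
[col 1] DMOR: children DM:{T}, OR:{C,T} ∩→ {T}; cost 0
[col 1] ADMORTX: children ATX:{A,C,G}, DMOR:{T} ∪→ {A,C,G,T}; cost 1
[col 2] AX: children A:{T}, X:{A} ∪→ {A,T}; cost 1
[col 2] ATX: children AX:{A,T}, T:{C} ∪→ {A,C,T}; cost 1
[col 2] DM: children D:{T}, M:{T} ∩→ {T}; cost 0
[col 2] OR: children O:{A}, R:{G} ∪→ {A,G}; cost 1
[col 2] DMOR: children DM:{T}, OR:{A,G} ∪→ {A,G,T}; cost 1
[col 2] ADMORTX: children ATX:{A,C,T}, DMOR:{A,G,T} ∩→ {A,T}; cost 0
[col 3] AX: children A:{C}, X:{G} ∪→ {C,G}; cost 1
[col 3] ATX: children AX:{C,G}, T:{T} ∪→ {C,G,T}; cost 1
[col 3] DM: children D:{T}, M:{T} ∩→ {T}; cost 0
[col 3] OR: children O:{C}, R:{G} ∪→ {C,G}; cost 1
[col 3] DMOR: children DM:{T}, OR:{C,G} ∪→ {C,G,T}; cost 1
[col 3] ADMORTX: children ATX:{C,G,T}, DMOR:{C,G,T} ∩→ {C,G,T}; cost 0
[col 4] AX: children A:{G}, X:{T} ∪→ {G,T}; cost 1
[col 4] ATX: children AX:{G,T}, T:{T} ∩→ {T}; cost 0
[col 4] DM: children D:{G}, M:{T} ∪→ {G,T}; cost 1
[col 4] OR: children O:{T}, R:{G} ∪→ {G,T}; cost 1
[col 4] DMOR: children DM:{G,T}, OR:{G,T} ∩→ {G,T}; cost 0
[col 4] ADMORTX: children ATX:{T}, DMOR:{G,T} ∩→ {T}; cost 0
[col 5] AX: children A:{G}, X:{G} ∩→ {G}; cost 0
[col 5] ATX: children AX:{G}, T:{T} ∪→ {G,T}; cost 1
[col 5] DM: children D:{A}, M:{A} ∩→ {A}; cost 0
[col 5] OR: children O:{A}, R:{G} ∪→ {A,G}; cost 1
[col 5] DMOR: children DM:{A}, OR:{A,G} ∩→ {A}; cost 0
[col 5] ADMORTX: children ATX:{G,T}, DMOR:{A} ∪→ {A,G,T}; cost 1
[col 6] AX: children A:{C}, X:{T} ∪→ {C,T}; cost 1
[col 6] ATX: children AX:{C,T}, T:{C} ∩→ {C}; cost 0
[col 6] DM: children D:{G}, M:{G} ∩→ {G}; cost 0
[col 6] OR: children O:{G}, R:{C} ∪→ {C,G}; cost 1
[col 6] DMOR: children DM:{G}, OR:{C,G} ∩→ {G}; cost 0
[col 6] ADMORTX: children ATX:{C}, DMOR:{G} ∪→ {C,G}; cost 1
[col 7] AX: children A:{G}, X:{T} ∪→ {G,T}; cost 1
[col 7] ATX: children AX:{G,T}, T:{T} ∩→ {T}; cost 0
[col 7] DM: children D:{C}, M:{A} ∪→ {A,C}; cost 1
[col 7] OR: children O:{T}, R:{A} ∪→ {A,T}; cost 1
[col 7] DMOR: children DM:{A,C}, OR:{A,T} ∩→ {A}; cost 0
[col 7] ADMORTX: children ATX:{T}, DMOR:{A} ∪→ {A,T}; cost 1
per-site changes: [4, 4, 4, 4, 3, 3, 3, 4]; total = 29

29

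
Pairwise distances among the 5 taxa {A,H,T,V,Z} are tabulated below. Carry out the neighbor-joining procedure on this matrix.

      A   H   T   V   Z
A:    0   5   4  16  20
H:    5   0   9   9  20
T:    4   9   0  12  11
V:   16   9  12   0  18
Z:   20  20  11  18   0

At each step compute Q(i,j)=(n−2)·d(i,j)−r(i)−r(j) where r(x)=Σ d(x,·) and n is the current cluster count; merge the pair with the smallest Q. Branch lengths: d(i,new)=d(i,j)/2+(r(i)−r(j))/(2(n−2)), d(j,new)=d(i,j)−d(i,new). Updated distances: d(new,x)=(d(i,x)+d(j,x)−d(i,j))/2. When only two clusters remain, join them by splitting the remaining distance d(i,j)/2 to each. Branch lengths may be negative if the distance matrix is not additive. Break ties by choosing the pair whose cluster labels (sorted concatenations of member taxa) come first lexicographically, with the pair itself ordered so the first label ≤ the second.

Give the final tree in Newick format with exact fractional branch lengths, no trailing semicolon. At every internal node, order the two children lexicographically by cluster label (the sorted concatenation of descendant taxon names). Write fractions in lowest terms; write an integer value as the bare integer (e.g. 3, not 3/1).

step 1: merge (A,H) at d=5, Q=-73; branch lengths A→17/6, H→13/6; new cluster AH
  updated: d(AH,T)=4, d(AH,V)=10, d(AH,Z)=35/2
step 2: merge (AH,V) at d=10, Q=-103/2; branch lengths AH→23/8, V→57/8; new cluster AHV
  updated: d(AHV,T)=3, d(AHV,Z)=51/4
step 3: merge (AHV,T) at d=3, Q=-107/4; branch lengths AHV→19/8, T→5/8; new cluster AHTV
  updated: d(AHTV,Z)=83/8
step 4: merge (AHTV,Z) at d=83/8; branch lengths AHTV→83/16, Z→83/16; new cluster AHTVZ
final tree: ((((A:17/6,H:13/6):23/8,V:57/8):19/8,T:5/8):83/16,Z:83/16)
total length: 227/8

((((A:17/6,H:13/6):23/8,V:57/8):19/8,T:5/8):83/16,Z:83/16)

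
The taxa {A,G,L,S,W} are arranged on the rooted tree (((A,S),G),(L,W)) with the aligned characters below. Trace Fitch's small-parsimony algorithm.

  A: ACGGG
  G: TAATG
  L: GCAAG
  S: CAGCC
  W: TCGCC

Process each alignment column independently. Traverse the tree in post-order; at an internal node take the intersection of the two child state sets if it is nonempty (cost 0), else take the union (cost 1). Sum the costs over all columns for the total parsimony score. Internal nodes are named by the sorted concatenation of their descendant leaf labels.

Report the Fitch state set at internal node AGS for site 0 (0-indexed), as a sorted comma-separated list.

AS@0: {A} ∪ {C} = {A,C} (union, +1)
AGS@0: {A,C} ∪ {T} = {A,C,T} (union, +1)
LW@0: {G} ∪ {T} = {G,T} (union, +1)
AGLSW@0: {A,C,T} ∩ {G,T} = {T} (intersection, +0)
AS@1: {C} ∪ {A} = {A,C} (union, +1)
AGS@1: {A,C} ∩ {A} = {A} (intersection, +0)
LW@1: {C} ∩ {C} = {C} (intersection, +0)
AGLSW@1: {A} ∪ {C} = {A,C} (union, +1)
AS@2: {G} ∩ {G} = {G} (intersection, +0)
AGS@2: {G} ∪ {A} = {A,G} (union, +1)
LW@2: {A} ∪ {G} = {A,G} (union, +1)
AGLSW@2: {A,G} ∩ {A,G} = {A,G} (intersection, +0)
AS@3: {G} ∪ {C} = {C,G} (union, +1)
AGS@3: {C,G} ∪ {T} = {C,G,T} (union, +1)
LW@3: {A} ∪ {C} = {A,C} (union, +1)
AGLSW@3: {C,G,T} ∩ {A,C} = {C} (intersection, +0)
AS@4: {G} ∪ {C} = {C,G} (union, +1)
AGS@4: {C,G} ∩ {G} = {G} (intersection, +0)
LW@4: {G} ∪ {C} = {C,G} (union, +1)
AGLSW@4: {G} ∩ {C,G} = {G} (intersection, +0)
per-site changes: [3, 2, 2, 3, 2]; total = 12

A,C,T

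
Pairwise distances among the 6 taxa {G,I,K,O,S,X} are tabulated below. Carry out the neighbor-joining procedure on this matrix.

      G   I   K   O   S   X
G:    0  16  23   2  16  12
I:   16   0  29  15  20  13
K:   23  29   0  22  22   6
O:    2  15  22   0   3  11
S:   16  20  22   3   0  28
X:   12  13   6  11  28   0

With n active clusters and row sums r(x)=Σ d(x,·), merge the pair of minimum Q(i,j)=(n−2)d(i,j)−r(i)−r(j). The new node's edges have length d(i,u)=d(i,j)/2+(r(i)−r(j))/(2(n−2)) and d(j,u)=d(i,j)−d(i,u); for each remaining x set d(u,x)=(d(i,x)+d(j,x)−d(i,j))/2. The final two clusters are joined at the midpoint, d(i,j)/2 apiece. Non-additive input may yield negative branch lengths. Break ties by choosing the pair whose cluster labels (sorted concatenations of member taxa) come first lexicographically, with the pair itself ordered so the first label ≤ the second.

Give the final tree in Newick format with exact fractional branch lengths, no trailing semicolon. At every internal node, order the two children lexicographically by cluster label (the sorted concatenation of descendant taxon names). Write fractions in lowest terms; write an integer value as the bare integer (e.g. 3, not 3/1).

step 1: merge (K,X) at d=6, Q=-148; branch lengths K→7, X→-1; new cluster KX
  updated: d(G,KX)=29/2, d(I,KX)=18, d(KX,O)=27/2, d(KX,S)=22
step 2: merge (O,S) at d=3, Q=-171/2; branch lengths O→-37/12, S→73/12; new cluster OS
  updated: d(G,OS)=15/2, d(I,OS)=16, d(KX,OS)=65/4
step 3: merge (G,OS) at d=15/2, Q=-251/4; branch lengths G→53/16, OS→67/16; new cluster GOS
  updated: d(GOS,I)=49/4, d(GOS,KX)=93/8
step 4: merge (GOS,I) at d=49/4, Q=-335/8; branch lengths GOS→47/16, I→149/16; new cluster GIOS
  updated: d(GIOS,KX)=139/16
step 5: merge (GIOS,KX) at d=139/16; branch lengths GIOS→139/32, KX→139/32; new cluster GIKOSX
final tree: (((G:53/16,(O:-37/12,S:73/12):67/16):47/16,I:149/16):139/32,(K:7,X:-1):139/32)
total length: 599/16

(((G:53/16,(O:-37/12,S:73/12):67/16):47/16,I:149/16):139/32,(K:7,X:-1):139/32)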